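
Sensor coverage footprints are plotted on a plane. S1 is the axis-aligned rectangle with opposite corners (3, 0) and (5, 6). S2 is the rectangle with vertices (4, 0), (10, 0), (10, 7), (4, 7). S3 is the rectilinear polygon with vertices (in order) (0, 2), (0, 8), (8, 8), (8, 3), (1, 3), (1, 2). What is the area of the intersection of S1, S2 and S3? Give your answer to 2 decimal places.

The intersection is the polygon with vertices (5,3), (4,3), (4,6), (5,6).
By the shoelace formula its area is 3.00.

3.00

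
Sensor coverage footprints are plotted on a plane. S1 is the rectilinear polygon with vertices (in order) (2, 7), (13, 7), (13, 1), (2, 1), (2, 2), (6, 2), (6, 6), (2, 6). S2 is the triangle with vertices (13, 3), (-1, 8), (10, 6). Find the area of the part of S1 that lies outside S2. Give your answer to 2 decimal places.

|S1| = 50, |S1∩S2| = 11.7929.
|S1 ∖ S2| = |S1| − |S1∩S2| = 50 − 11.7929 = 38.21.

38.21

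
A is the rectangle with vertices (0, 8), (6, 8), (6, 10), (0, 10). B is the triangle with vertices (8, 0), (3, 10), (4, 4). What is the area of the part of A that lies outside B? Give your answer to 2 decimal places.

11.33

|A| = 12, |A∩B| = 0.6667.
|A ∖ B| = |A| − |A∩B| = 12 − 0.6667 = 11.33.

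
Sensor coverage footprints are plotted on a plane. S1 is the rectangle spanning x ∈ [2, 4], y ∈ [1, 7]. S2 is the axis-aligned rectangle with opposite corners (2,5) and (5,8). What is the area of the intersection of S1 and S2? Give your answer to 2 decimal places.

4.00

|S1∩S2|: x∈[2,4], y∈[5,7] → 2·2 = 4.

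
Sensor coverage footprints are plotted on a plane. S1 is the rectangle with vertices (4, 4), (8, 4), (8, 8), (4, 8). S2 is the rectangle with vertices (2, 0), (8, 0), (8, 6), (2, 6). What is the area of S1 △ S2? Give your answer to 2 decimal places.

|S1∩S2|: x∈[4,8], y∈[4,6] → 4·2 = 8.
|S1 △ S2| = |S1| + |S2| − 2·|S1∩S2| = 16 + 36 − 16 = 36.00.

36.00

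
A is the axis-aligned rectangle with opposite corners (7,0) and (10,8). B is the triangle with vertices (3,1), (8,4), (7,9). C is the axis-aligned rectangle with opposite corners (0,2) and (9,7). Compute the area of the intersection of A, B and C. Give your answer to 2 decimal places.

2.40

The intersection is the polygon with vertices (8,4), (7,3.4), (7,7), (7.4,7).
By the shoelace formula its area is 2.40.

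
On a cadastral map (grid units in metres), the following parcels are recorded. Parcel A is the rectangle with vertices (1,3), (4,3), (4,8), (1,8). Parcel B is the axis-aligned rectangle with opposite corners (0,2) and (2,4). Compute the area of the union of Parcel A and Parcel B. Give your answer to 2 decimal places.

By inclusion–exclusion:
Individual areas: |Parcel A| = 15, |Parcel B| = 4.
|Parcel A∩Parcel B|: x∈[1,2], y∈[3,4] → 1·1 = 1.
|Parcel A ∪ Parcel B| = 19 − 1 = 18.00.

18.00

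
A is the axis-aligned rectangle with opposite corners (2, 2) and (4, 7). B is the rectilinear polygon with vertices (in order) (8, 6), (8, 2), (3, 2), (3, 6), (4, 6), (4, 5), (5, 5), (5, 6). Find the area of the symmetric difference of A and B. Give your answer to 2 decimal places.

21.00

|A| = 10, |B| = 19, |A∩B| = 4.
|A △ B| = |A| + |B| − 2·|A∩B| = 10 + 19 − 8 = 21.00.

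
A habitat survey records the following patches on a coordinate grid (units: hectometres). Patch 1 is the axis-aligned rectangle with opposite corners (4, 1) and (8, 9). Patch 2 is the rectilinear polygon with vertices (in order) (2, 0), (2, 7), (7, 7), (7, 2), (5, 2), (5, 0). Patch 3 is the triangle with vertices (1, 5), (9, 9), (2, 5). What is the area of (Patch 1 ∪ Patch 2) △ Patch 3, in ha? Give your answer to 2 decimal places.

45.57

|Patch 1 ∪ Patch 2| = 47.
|(Patch 1 ∪ Patch 2) ∩ Patch 3| = 1.7143.
|(Patch 1 ∪ Patch 2) △ Patch 3| = 47 + 2 − 3.4286 = 45.57.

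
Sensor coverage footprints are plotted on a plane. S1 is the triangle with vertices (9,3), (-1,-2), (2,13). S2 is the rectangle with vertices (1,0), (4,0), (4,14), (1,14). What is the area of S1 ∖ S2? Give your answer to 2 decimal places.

34.11

|S1| = 67.5, |S1∩S2| = 33.3929.
|S1 ∖ S2| = |S1| − |S1∩S2| = 67.5 − 33.3929 = 34.11.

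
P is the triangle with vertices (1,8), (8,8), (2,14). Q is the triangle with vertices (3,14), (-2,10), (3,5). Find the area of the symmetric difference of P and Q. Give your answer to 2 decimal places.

26.98

|P| = 21, |Q| = 22.5, |P∩Q| = 8.2607.
|P △ Q| = |P| + |Q| − 2·|P∩Q| = 21 + 22.5 − 16.5214 = 26.98.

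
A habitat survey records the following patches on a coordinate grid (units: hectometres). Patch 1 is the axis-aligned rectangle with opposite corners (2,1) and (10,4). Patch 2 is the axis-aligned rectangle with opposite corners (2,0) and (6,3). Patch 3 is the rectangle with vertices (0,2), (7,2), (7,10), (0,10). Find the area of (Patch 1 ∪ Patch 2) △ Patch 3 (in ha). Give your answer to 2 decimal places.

|Patch 1 ∪ Patch 2| = 28.
|(Patch 1 ∪ Patch 2) ∩ Patch 3| = 10.
|(Patch 1 ∪ Patch 2) △ Patch 3| = 28 + 56 − 20 = 64.00.

64.00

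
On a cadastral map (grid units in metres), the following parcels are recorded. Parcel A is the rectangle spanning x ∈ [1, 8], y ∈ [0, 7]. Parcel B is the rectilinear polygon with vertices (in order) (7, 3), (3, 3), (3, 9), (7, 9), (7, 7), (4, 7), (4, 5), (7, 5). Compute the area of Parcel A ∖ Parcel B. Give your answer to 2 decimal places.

39.00

|Parcel A| = 49, |Parcel A∩Parcel B| = 10.
|Parcel A ∖ Parcel B| = |Parcel A| − |Parcel A∩Parcel B| = 49 − 10 = 39.00.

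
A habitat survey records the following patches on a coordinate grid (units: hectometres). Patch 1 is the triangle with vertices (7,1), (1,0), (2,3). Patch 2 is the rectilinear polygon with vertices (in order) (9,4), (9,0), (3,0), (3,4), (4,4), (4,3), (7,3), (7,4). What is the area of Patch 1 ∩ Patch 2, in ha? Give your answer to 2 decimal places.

The intersection is the polygon with vertices (3,0.333), (3,2.6), (7,1).
By the shoelace formula its area is 4.53.

4.53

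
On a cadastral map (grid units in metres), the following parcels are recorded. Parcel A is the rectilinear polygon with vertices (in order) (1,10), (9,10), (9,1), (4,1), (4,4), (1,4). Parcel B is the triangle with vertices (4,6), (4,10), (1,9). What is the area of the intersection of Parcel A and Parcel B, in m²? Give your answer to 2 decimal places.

6.00

The intersection is the polygon with vertices (4,6), (1,9), (4,10).
By the shoelace formula its area is 6.00.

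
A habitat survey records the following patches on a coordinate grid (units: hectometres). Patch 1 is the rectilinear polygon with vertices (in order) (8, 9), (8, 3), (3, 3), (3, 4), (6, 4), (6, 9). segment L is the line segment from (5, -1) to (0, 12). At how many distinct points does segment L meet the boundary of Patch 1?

2

The segment meets the boundary at (3.462,3), (3.077,4).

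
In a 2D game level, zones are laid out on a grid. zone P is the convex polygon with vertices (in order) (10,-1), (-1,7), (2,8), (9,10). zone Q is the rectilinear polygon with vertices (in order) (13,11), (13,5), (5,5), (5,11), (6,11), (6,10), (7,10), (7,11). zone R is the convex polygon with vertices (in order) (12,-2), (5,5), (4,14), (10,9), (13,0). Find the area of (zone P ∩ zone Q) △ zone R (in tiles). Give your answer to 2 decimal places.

44.68

|zone P ∩ zone Q| = 18.8506.
|(zone P ∩ zone Q) ∩ zone R| = 18.8369.
|(zone P ∩ zone Q) △ zone R| = 18.8506 + 63.5 − 37.6737 = 44.68.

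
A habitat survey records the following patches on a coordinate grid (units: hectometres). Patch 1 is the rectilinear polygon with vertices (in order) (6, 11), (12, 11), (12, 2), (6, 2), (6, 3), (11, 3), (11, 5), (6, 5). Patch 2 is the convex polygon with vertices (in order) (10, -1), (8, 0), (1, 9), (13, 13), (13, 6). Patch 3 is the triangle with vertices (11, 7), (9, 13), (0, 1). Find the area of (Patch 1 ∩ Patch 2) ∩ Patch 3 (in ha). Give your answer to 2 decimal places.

The region (Patch 1 ∩ Patch 2) ∩ Patch 3 is the polygon with vertices (6,5), (6,9), (7.5,11), (9.667,11), (11,7), (7.333,5).
By the shoelace formula its area is 22.17.

22.17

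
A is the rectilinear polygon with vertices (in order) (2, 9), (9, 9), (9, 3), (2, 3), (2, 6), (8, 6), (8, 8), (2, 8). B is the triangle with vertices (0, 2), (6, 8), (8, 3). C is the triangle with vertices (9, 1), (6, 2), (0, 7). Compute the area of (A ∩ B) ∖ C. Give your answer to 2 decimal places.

|A ∩ B| = 14.2.
|(A ∩ B) ∩ C| = 1.7182.
|(A ∩ B) ∖ C| = 14.2 − 1.7182 = 12.48.

12.48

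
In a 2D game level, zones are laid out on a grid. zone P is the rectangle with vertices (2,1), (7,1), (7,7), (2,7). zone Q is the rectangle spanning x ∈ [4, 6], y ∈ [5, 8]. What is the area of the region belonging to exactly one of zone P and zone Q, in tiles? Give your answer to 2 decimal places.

28.00

|zone P∩zone Q|: x∈[4,6], y∈[5,7] → 2·2 = 4.
|zone P △ zone Q| = |zone P| + |zone Q| − 2·|zone P∩zone Q| = 30 + 6 − 8 = 28.00.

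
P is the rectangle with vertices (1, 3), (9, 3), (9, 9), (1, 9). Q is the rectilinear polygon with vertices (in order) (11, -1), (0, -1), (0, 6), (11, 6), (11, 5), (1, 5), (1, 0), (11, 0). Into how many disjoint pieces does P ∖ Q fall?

2

P ∖ Q splits into 2 disjoint pieces (area 16, area 24).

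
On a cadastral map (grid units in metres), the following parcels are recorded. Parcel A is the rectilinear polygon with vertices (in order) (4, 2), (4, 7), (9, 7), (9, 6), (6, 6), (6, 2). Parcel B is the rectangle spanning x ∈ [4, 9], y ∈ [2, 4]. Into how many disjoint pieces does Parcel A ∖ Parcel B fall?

Parcel A ∖ Parcel B is a single connected region.

1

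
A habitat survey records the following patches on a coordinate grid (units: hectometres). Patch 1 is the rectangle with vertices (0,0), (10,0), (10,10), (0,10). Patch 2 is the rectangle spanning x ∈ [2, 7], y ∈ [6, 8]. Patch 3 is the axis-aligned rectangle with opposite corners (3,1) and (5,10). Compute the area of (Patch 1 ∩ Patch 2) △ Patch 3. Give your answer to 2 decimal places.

20.00

|Patch 1 ∩ Patch 2| = 10.
|(Patch 1 ∩ Patch 2) ∩ Patch 3| = 4.
|(Patch 1 ∩ Patch 2) △ Patch 3| = 10 + 18 − 8 = 20.00.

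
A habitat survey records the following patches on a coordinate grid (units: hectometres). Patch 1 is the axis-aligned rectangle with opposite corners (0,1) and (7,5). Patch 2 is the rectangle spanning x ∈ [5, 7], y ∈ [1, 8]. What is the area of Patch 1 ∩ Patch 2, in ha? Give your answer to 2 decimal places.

|Patch 1∩Patch 2|: x∈[5,7], y∈[1,5] → 2·4 = 8.

8.00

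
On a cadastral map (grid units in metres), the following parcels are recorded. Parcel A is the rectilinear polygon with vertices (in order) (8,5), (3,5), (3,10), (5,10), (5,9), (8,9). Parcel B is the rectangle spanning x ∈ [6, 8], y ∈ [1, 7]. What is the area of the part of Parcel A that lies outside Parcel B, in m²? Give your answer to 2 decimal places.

18.00

|Parcel A| = 22, |Parcel A∩Parcel B| = 4.
|Parcel A ∖ Parcel B| = |Parcel A| − |Parcel A∩Parcel B| = 22 − 4 = 18.00.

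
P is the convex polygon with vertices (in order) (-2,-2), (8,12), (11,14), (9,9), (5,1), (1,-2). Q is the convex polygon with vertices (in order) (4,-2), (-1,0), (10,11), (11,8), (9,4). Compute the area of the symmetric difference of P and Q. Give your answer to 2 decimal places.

47.69

|P| = 54, |Q| = 58, |P∩Q| = 32.1572.
|P △ Q| = |P| + |Q| − 2·|P∩Q| = 54 + 58 − 64.3145 = 47.69.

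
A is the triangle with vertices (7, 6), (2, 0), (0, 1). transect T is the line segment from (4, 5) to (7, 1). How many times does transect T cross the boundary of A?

2

The segment meets the boundary at (5.026,3.632), (4.558,4.256).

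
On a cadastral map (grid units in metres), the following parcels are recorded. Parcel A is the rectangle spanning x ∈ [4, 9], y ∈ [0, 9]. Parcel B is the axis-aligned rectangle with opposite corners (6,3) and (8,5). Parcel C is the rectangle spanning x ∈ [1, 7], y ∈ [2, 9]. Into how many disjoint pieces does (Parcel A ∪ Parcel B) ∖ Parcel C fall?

1

(Parcel A ∪ Parcel B) ∖ Parcel C is a single connected region.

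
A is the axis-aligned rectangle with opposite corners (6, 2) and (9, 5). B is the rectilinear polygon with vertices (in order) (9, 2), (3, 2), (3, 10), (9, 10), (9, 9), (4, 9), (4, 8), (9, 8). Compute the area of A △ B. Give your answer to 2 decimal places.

|A| = 9, |B| = 43, |A∩B| = 9.
|A △ B| = |A| + |B| − 2·|A∩B| = 9 + 43 − 18 = 34.00.

34.00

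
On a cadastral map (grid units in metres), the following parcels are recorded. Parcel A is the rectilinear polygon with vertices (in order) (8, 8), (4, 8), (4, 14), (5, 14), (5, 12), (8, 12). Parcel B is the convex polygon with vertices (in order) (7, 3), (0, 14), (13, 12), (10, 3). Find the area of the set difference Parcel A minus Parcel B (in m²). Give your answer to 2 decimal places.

0.69

|Parcel A| = 18, |Parcel A∩Parcel B| = 17.3077.
|Parcel A ∖ Parcel B| = |Parcel A| − |Parcel A∩Parcel B| = 18 − 17.3077 = 0.69.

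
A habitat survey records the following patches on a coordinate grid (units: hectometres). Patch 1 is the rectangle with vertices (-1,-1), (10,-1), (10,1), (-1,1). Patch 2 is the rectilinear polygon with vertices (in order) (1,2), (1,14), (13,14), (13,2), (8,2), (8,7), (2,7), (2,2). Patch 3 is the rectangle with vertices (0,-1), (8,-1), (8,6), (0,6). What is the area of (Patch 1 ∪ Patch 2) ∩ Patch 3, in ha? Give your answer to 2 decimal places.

|Patch 1 ∪ Patch 2| = 136.
|(Patch 1 ∪ Patch 2) ∩ Patch 3| = 20.00.

20.00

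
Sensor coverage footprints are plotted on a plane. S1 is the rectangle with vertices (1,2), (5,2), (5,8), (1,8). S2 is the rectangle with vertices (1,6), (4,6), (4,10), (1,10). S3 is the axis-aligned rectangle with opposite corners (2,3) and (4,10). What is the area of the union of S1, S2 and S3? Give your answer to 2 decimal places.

30.00

By inclusion–exclusion:
Individual areas: |S1| = 24, |S2| = 12, |S3| = 14.
|S1∩S2|: x∈[1,4], y∈[6,8] → 3·2 = 6.
|S1∩S3|: x∈[2,4], y∈[3,8] → 2·5 = 10.
|S2∩S3|: x∈[2,4], y∈[6,10] → 2·4 = 8.
|S1∩S2∩S3| = 4.
|S1 ∪ S2 ∪ S3| = 50 − 24 + 4 = 30.00.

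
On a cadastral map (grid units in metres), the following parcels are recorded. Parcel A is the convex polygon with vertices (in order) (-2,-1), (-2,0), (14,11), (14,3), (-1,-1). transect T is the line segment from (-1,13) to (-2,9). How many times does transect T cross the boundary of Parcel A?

0

The segment lies entirely outside Parcel A and never meets its boundary.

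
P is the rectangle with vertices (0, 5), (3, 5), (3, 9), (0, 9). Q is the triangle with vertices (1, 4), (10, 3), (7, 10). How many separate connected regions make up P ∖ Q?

1

P ∖ Q is a single connected region.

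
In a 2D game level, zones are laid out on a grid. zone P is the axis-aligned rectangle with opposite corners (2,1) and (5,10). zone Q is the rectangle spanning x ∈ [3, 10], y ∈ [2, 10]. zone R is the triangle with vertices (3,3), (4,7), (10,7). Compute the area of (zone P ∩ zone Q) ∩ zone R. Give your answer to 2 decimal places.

4.86

The region (zone P ∩ zone Q) ∩ zone R is the polygon with vertices (5,4.143), (3,3), (4,7), (5,7).
By the shoelace formula its area is 4.86.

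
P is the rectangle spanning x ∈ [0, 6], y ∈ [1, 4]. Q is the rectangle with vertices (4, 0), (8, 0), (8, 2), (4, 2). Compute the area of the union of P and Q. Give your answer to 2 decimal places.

By inclusion–exclusion:
Individual areas: |P| = 18, |Q| = 8.
|P∩Q|: x∈[4,6], y∈[1,2] → 2·1 = 2.
|P ∪ Q| = 26 − 2 = 24.00.

24.00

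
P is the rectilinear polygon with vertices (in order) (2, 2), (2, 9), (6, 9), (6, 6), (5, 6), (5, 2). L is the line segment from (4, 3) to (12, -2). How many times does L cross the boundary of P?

The segment meets the boundary at (5,2.375).

1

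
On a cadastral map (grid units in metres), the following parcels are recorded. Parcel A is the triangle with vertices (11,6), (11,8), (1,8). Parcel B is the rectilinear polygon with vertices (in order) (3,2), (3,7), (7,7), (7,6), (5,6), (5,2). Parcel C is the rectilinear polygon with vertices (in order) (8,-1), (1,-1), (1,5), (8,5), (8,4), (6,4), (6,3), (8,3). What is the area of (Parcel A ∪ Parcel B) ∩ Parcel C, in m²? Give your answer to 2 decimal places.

6.00

The region (Parcel A ∪ Parcel B) ∩ Parcel C is the polygon with vertices (5,2), (3,2), (3,5), (5,5).
By the shoelace formula its area is 6.00.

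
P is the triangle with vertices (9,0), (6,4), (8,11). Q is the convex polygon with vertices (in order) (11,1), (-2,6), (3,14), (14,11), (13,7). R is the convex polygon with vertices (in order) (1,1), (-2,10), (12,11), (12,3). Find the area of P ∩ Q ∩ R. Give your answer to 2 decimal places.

The intersection is the polygon with vertices (7.917,10.708), (8.026,10.716), (8.78,2.415), (7.79,2.235), (7.135,2.486), (6,4).
By the shoelace formula its area is 12.69.

12.69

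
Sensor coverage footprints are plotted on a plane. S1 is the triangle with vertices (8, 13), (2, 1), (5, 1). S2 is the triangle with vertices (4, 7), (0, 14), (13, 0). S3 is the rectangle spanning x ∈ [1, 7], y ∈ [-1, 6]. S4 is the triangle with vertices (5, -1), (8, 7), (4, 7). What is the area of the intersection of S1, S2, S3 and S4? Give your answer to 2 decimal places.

The intersection is the polygon with vertices (5.286,6), (6.25,6), (6.093,5.372).
By the shoelace formula its area is 0.30.

0.30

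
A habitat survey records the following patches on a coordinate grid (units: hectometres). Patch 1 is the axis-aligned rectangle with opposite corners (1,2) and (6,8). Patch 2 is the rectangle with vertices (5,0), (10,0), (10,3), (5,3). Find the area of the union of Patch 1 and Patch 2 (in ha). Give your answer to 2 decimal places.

44.00

By inclusion–exclusion:
Individual areas: |Patch 1| = 30, |Patch 2| = 15.
|Patch 1∩Patch 2|: x∈[5,6], y∈[2,3] → 1·1 = 1.
|Patch 1 ∪ Patch 2| = 45 − 1 = 44.00.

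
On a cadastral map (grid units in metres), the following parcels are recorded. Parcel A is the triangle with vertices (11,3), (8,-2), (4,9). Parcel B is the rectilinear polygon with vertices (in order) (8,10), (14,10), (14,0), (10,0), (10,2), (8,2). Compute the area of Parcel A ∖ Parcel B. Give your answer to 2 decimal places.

|Parcel A| = 26.5, |Parcel A∩Parcel B| = 6.6905.
|Parcel A ∖ Parcel B| = |Parcel A| − |Parcel A∩Parcel B| = 26.5 − 6.6905 = 19.81.

19.81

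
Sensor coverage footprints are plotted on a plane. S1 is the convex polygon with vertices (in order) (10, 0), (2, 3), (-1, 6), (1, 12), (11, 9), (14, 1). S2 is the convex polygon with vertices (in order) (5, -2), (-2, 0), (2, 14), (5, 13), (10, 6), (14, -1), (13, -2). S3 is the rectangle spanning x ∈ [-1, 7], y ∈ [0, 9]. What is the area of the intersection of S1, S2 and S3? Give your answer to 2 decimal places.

44.56

The intersection is the polygon with vertices (-0.444,5.444), (0.571,9), (7,9), (7,1.125), (2,3).
By the shoelace formula its area is 44.56.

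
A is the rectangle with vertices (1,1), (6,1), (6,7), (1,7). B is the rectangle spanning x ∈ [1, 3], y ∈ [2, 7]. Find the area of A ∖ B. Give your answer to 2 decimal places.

|A∩B|: x∈[1,3], y∈[2,7] → 2·5 = 10.
|A| = 30.
|A ∖ B| = |A| − |A∩B| = 30 − 10 = 20.00.

20.00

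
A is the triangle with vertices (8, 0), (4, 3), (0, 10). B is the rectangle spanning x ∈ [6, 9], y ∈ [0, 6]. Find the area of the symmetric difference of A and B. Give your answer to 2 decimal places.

|A| = 8, |B| = 18, |A∩B| = 1.
|A △ B| = |A| + |B| − 2·|A∩B| = 8 + 18 − 2 = 24.00.

24.00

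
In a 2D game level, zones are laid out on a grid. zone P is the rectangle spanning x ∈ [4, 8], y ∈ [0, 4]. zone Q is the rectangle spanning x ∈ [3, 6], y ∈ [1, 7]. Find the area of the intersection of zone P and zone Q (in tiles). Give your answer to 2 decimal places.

6.00

|zone P∩zone Q|: x∈[4,6], y∈[1,4] → 2·3 = 6.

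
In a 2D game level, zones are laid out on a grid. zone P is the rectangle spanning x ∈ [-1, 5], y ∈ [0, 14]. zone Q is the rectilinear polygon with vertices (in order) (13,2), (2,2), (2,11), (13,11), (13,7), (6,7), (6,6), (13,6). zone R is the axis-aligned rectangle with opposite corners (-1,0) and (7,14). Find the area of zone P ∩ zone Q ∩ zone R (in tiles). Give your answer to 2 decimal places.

27.00

The intersection is the polygon with vertices (2,2), (2,11), (5,11), (5,2).
By the shoelace formula its area is 27.00.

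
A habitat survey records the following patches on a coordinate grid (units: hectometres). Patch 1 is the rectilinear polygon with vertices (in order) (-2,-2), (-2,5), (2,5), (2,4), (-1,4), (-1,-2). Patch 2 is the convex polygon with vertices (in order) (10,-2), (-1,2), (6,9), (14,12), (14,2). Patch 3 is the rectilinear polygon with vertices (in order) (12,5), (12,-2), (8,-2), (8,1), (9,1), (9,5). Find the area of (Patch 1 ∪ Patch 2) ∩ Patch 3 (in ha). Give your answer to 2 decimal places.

The region (Patch 1 ∪ Patch 2) ∩ Patch 3 is the polygon with vertices (10,-2), (8,-1.273), (8,1), (9,1), (9,5), (12,5), (12,0).
By the shoelace formula its area is 21.27.

21.27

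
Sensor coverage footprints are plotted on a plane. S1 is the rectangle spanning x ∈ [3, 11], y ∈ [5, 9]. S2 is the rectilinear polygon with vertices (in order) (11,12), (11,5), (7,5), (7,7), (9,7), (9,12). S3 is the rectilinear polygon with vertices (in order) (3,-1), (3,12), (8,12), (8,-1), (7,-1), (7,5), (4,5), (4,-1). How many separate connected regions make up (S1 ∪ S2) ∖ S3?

(S1 ∪ S2) ∖ S3 is a single connected region.

1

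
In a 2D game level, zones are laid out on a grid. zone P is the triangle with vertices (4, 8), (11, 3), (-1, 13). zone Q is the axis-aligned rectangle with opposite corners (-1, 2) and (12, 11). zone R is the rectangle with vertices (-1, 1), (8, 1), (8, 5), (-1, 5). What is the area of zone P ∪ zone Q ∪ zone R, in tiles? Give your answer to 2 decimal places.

By inclusion–exclusion:
Individual areas: |zone P| = 5, |zone Q| = 117, |zone R| = 36.
|zone P∩zone Q| = 4.6.
|zone P∩zone R| = 0.
|zone Q∩zone R|: x∈[-1,8], y∈[2,5] → 9·3 = 27.
|zone P∩zone Q∩zone R| = 0.
|zone P ∪ zone Q ∪ zone R| = 158 − 31.6 + 0 = 126.40.

126.40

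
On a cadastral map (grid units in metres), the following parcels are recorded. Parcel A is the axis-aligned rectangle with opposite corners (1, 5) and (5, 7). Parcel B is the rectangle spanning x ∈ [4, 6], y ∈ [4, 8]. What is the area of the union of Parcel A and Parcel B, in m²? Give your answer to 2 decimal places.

14.00

By inclusion–exclusion:
Individual areas: |Parcel A| = 8, |Parcel B| = 8.
|Parcel A∩Parcel B|: x∈[4,5], y∈[5,7] → 1·2 = 2.
|Parcel A ∪ Parcel B| = 16 − 2 = 14.00.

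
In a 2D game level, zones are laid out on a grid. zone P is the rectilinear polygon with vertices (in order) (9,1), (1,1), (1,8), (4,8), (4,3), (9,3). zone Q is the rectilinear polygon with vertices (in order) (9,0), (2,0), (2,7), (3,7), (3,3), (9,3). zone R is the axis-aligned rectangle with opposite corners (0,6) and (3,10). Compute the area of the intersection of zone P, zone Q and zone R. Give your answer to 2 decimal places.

The intersection is the polygon with vertices (2,7), (3,7), (3,6), (2,6).
By the shoelace formula its area is 1.00.

1.00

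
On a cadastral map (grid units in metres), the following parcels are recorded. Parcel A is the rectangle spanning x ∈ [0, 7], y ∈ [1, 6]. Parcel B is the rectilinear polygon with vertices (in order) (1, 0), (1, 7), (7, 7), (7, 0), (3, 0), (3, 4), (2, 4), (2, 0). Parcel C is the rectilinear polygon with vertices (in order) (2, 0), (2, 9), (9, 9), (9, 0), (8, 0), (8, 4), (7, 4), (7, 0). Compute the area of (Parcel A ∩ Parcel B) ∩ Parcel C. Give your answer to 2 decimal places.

22.00

|Parcel A ∩ Parcel B| = 27.
|(Parcel A ∩ Parcel B) ∩ Parcel C| = 22.00.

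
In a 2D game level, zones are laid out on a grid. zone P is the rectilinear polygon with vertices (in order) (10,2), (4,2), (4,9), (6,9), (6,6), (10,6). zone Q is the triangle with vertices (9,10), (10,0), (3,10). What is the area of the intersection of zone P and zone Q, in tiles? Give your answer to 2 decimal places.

13.29

The intersection is the polygon with vertices (8.6,2), (4,8.571), (4,9), (6,9), (6,6), (9.4,6), (9.8,2).
By the shoelace formula its area is 13.29.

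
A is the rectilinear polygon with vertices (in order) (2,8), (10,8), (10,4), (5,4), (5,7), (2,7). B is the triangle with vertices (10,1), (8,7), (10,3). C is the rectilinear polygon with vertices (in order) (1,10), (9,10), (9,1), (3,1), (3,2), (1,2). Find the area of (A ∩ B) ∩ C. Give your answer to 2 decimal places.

The region (A ∩ B) ∩ C is the polygon with vertices (8,7), (9,5), (9,4).
By the shoelace formula its area is 0.50.

0.50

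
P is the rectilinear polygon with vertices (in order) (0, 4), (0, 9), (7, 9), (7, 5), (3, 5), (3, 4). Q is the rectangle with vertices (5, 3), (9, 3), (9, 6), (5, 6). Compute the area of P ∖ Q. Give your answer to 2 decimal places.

29.00

|P| = 31, |P∩Q| = 2.
|P ∖ Q| = |P| − |P∩Q| = 31 − 2 = 29.00.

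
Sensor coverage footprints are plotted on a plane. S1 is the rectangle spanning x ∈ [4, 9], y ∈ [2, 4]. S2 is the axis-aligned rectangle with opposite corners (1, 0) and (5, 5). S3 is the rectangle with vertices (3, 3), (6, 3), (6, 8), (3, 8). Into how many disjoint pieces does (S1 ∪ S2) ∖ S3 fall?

1

(S1 ∪ S2) ∖ S3 is a single connected region.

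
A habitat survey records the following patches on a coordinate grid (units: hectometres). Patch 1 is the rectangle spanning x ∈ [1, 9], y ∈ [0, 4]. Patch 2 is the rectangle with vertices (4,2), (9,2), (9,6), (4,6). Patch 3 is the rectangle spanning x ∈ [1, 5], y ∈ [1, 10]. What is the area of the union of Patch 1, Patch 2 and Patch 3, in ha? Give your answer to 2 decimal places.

By inclusion–exclusion:
Individual areas: |Patch 1| = 32, |Patch 2| = 20, |Patch 3| = 36.
|Patch 1∩Patch 2|: x∈[4,9], y∈[2,4] → 5·2 = 10.
|Patch 1∩Patch 3|: x∈[1,5], y∈[1,4] → 4·3 = 12.
|Patch 2∩Patch 3|: x∈[4,5], y∈[2,6] → 1·4 = 4.
|Patch 1∩Patch 2∩Patch 3| = 2.
|Patch 1 ∪ Patch 2 ∪ Patch 3| = 88 − 26 + 2 = 64.00.

64.00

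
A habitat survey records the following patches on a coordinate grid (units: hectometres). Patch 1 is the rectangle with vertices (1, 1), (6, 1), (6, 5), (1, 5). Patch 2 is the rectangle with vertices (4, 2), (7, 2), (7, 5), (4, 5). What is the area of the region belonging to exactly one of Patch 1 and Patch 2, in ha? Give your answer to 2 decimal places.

17.00

|Patch 1∩Patch 2|: x∈[4,6], y∈[2,5] → 2·3 = 6.
|Patch 1 △ Patch 2| = |Patch 1| + |Patch 2| − 2·|Patch 1∩Patch 2| = 20 + 9 − 12 = 17.00.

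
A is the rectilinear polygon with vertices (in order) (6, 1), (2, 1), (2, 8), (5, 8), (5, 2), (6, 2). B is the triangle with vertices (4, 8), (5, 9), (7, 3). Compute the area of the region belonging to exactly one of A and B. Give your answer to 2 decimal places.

24.33

|A| = 22, |B| = 4, |A∩B| = 0.8333.
|A △ B| = |A| + |B| − 2·|A∩B| = 22 + 4 − 1.6667 = 24.33.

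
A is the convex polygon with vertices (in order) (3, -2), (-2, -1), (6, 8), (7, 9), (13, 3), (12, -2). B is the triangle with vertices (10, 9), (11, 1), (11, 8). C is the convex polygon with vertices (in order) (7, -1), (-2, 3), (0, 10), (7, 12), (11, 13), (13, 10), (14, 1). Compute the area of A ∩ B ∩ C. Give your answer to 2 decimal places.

1.14

The intersection is the polygon with vertices (11,1), (10.429,5.571), (11,5).
By the shoelace formula its area is 1.14.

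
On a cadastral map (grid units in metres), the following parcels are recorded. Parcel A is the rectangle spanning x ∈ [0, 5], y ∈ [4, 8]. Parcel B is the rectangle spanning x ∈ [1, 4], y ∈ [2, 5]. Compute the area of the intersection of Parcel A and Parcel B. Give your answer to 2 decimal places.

3.00

|Parcel A∩Parcel B|: x∈[1,4], y∈[4,5] → 3·1 = 3.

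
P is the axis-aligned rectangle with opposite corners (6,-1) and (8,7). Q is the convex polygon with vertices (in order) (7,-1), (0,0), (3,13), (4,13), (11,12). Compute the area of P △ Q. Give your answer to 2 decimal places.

|P| = 16, |Q| = 101.5, |P∩Q| = 14.3036.
|P △ Q| = |P| + |Q| − 2·|P∩Q| = 16 + 101.5 − 28.6071 = 88.89.

88.89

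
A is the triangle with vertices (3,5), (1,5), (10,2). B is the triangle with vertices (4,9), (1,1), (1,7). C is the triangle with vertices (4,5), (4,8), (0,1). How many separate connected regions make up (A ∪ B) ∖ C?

3

(A ∪ B) ∖ C splits into 3 disjoint pieces (area 2.025, area 0.3, area 7.3295).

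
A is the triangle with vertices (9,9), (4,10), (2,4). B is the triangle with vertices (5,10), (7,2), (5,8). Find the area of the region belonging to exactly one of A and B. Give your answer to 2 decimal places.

|A| = 16, |B| = 2, |A∩B| = 1.1084.
|A △ B| = |A| + |B| − 2·|A∩B| = 16 + 2 − 2.2167 = 15.78.

15.78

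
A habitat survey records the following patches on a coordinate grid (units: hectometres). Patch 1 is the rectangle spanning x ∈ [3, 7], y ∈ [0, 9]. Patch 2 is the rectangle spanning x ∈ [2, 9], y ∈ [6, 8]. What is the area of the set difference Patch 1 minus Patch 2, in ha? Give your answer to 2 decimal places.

|Patch 1∩Patch 2|: x∈[3,7], y∈[6,8] → 4·2 = 8.
|Patch 1| = 36.
|Patch 1 ∖ Patch 2| = |Patch 1| − |Patch 1∩Patch 2| = 36 − 8 = 28.00.

28.00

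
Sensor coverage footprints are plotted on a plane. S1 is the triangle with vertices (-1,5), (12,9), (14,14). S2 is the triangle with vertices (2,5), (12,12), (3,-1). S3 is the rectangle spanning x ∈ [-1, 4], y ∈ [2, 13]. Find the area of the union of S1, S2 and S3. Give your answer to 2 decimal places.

By inclusion–exclusion:
Individual areas: |S1| = 28.5, |S2| = 33.5, |S3| = 55.
|S1∩S2| = 7.5119.
|S1∩S3| = 3.6538.
|S2∩S3| = 6.65.
|S1∩S2∩S3| = 0.
|S1 ∪ S2 ∪ S3| = 117 − 17.8158 + 0 = 99.18.

99.18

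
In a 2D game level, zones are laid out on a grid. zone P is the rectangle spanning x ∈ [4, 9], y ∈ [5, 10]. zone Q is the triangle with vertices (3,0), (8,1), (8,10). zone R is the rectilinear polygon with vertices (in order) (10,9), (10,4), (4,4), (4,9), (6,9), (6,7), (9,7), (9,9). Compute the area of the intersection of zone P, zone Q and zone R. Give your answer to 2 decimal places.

The intersection is the polygon with vertices (6.5,7), (8,7), (8,5), (5.5,5).
By the shoelace formula its area is 4.00.

4.00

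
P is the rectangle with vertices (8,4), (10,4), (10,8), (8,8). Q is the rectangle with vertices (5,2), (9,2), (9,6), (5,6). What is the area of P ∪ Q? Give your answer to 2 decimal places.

22.00

By inclusion–exclusion:
Individual areas: |P| = 8, |Q| = 16.
|P∩Q|: x∈[8,9], y∈[4,6] → 1·2 = 2.
|P ∪ Q| = 24 − 2 = 22.00.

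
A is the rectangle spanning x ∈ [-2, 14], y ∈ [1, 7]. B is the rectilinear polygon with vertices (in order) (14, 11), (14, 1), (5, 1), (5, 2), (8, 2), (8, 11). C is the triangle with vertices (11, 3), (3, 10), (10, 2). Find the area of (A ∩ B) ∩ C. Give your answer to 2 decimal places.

4.15

The region (A ∩ B) ∩ C is the polygon with vertices (8,5.625), (11,3), (10,2), (8,4.286).
By the shoelace formula its area is 4.15.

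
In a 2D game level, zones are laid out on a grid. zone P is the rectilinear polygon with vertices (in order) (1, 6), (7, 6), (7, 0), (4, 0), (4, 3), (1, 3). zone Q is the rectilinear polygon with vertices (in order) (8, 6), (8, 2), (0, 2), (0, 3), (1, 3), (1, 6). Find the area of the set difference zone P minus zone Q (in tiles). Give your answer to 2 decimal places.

|zone P| = 27, |zone P∩zone Q| = 21.
|zone P ∖ zone Q| = |zone P| − |zone P∩zone Q| = 27 − 21 = 6.00.

6.00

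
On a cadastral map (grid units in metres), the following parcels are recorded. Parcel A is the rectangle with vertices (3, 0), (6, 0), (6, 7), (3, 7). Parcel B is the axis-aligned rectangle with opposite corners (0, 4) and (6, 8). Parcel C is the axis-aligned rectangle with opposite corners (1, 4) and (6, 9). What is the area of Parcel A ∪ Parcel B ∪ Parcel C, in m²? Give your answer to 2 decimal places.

41.00

By inclusion–exclusion:
Individual areas: |Parcel A| = 21, |Parcel B| = 24, |Parcel C| = 25.
|Parcel A∩Parcel B|: x∈[3,6], y∈[4,7] → 3·3 = 9.
|Parcel A∩Parcel C|: x∈[3,6], y∈[4,7] → 3·3 = 9.
|Parcel B∩Parcel C|: x∈[1,6], y∈[4,8] → 5·4 = 20.
|Parcel A∩Parcel B∩Parcel C| = 9.
|Parcel A ∪ Parcel B ∪ Parcel C| = 70 − 38 + 9 = 41.00.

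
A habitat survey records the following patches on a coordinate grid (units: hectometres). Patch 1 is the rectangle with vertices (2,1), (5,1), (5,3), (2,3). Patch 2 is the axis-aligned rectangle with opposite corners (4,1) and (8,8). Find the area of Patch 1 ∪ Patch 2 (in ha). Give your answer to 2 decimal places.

32.00

By inclusion–exclusion:
Individual areas: |Patch 1| = 6, |Patch 2| = 28.
|Patch 1∩Patch 2|: x∈[4,5], y∈[1,3] → 1·2 = 2.
|Patch 1 ∪ Patch 2| = 34 − 2 = 32.00.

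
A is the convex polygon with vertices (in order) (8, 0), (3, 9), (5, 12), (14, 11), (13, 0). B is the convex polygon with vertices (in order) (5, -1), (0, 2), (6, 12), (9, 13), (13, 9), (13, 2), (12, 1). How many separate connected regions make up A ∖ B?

A ∖ B splits into 2 disjoint pieces (area 3.871, area 11.3125).

2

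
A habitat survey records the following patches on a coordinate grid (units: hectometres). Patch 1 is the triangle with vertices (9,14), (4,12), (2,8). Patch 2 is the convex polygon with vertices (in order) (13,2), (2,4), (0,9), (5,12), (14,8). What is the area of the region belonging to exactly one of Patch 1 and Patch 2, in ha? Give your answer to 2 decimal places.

|Patch 1| = 8, |Patch 2| = 91.5, |Patch 1∩Patch 2| = 4.4983.
|Patch 1 △ Patch 2| = |Patch 1| + |Patch 2| − 2·|Patch 1∩Patch 2| = 8 + 91.5 − 8.9965 = 90.50.

90.50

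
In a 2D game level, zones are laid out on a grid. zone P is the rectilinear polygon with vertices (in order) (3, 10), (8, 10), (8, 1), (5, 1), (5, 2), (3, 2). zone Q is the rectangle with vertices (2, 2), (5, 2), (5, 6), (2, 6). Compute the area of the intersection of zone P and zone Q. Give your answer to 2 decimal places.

The intersection is the polygon with vertices (3,2), (3,6), (5,6), (5,2).
By the shoelace formula its area is 8.00.

8.00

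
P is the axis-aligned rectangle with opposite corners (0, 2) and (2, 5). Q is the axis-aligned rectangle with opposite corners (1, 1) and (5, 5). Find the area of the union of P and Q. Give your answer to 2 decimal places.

By inclusion–exclusion:
Individual areas: |P| = 6, |Q| = 16.
|P∩Q|: x∈[1,2], y∈[2,5] → 1·3 = 3.
|P ∪ Q| = 22 − 3 = 19.00.

19.00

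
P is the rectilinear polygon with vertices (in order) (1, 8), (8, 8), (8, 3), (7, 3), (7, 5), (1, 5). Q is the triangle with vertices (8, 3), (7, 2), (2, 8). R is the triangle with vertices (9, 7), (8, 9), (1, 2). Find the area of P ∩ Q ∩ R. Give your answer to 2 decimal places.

The intersection is the polygon with vertices (4.273,5.273), (4.727,5.727), (5.6,5), (4.5,5).
By the shoelace formula its area is 0.51.

0.51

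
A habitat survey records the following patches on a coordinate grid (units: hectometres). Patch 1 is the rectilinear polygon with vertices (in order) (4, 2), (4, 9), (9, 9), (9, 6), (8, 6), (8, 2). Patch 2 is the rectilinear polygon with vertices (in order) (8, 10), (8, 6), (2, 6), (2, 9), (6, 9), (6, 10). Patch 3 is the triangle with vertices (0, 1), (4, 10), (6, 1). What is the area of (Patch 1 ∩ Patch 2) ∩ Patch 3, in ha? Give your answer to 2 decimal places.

1.67

The region (Patch 1 ∩ Patch 2) ∩ Patch 3 is the polygon with vertices (4.222,9), (4.889,6), (4,6), (4,9).
By the shoelace formula its area is 1.67.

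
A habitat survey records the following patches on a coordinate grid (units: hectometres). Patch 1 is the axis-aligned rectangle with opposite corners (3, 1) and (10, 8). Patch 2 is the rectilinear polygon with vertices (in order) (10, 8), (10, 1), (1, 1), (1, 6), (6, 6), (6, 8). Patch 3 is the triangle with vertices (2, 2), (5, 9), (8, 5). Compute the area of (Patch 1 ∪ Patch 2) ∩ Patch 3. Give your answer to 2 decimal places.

The region (Patch 1 ∪ Patch 2) ∩ Patch 3 is the polygon with vertices (5.75,8), (8,5), (2,2), (4.571,8).
By the shoelace formula its area is 15.91.

15.91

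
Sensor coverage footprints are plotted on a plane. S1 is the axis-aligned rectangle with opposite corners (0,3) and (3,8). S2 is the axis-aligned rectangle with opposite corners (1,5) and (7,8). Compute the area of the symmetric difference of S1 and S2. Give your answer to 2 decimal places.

21.00

|S1∩S2|: x∈[1,3], y∈[5,8] → 2·3 = 6.
|S1 △ S2| = |S1| + |S2| − 2·|S1∩S2| = 15 + 18 − 12 = 21.00.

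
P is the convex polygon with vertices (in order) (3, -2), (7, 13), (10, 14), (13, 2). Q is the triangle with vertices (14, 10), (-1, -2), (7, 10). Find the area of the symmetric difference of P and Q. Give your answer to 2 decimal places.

|P| = 86.5, |Q| = 42, |P∩Q| = 27.1356.
|P △ Q| = |P| + |Q| − 2·|P∩Q| = 86.5 + 42 − 54.2712 = 74.23.

74.23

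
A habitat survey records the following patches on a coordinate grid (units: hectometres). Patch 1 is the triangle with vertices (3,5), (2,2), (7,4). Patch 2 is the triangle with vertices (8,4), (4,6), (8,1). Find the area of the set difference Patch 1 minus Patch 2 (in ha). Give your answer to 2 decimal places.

5.90

|Patch 1| = 6.5, |Patch 1∩Patch 2| = 0.6032.
|Patch 1 ∖ Patch 2| = |Patch 1| − |Patch 1∩Patch 2| = 6.5 − 0.6032 = 5.90.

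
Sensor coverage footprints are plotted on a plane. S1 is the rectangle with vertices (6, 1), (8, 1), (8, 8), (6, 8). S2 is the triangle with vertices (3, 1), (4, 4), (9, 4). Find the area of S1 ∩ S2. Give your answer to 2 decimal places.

2.00

The intersection is the polygon with vertices (8,3.5), (6,2.5), (6,4), (8,4).
By the shoelace formula its area is 2.00.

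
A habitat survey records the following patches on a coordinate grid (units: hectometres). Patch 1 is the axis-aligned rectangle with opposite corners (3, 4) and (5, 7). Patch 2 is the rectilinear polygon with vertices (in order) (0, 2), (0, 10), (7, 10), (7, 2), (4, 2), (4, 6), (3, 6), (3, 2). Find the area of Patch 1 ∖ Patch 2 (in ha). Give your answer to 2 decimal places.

|Patch 1| = 6, |Patch 1∩Patch 2| = 4.
|Patch 1 ∖ Patch 2| = |Patch 1| − |Patch 1∩Patch 2| = 6 − 4 = 2.00.

2.00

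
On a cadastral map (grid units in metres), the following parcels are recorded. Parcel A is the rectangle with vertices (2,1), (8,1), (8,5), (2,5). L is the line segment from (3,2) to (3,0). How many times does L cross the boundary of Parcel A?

1

The segment meets the boundary at (3,1).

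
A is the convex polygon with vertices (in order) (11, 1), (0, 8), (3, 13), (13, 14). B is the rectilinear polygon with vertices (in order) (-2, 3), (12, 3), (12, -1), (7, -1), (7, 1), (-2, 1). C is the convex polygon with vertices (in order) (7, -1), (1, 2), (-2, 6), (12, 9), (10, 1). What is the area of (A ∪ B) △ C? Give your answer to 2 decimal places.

107.04

|A ∪ B| = 136.5495.
|(A ∪ B) ∩ C| = 54.755.
|(A ∪ B) △ C| = 136.5495 + 80 − 109.5101 = 107.04.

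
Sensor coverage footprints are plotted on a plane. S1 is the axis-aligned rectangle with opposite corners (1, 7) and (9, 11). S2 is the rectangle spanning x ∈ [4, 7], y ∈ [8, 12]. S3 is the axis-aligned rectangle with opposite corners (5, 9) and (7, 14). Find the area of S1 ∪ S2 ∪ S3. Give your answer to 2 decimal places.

By inclusion–exclusion:
Individual areas: |S1| = 32, |S2| = 12, |S3| = 10.
|S1∩S2|: x∈[4,7], y∈[8,11] → 3·3 = 9.
|S1∩S3|: x∈[5,7], y∈[9,11] → 2·2 = 4.
|S2∩S3|: x∈[5,7], y∈[9,12] → 2·3 = 6.
|S1∩S2∩S3| = 4.
|S1 ∪ S2 ∪ S3| = 54 − 19 + 4 = 39.00.

39.00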